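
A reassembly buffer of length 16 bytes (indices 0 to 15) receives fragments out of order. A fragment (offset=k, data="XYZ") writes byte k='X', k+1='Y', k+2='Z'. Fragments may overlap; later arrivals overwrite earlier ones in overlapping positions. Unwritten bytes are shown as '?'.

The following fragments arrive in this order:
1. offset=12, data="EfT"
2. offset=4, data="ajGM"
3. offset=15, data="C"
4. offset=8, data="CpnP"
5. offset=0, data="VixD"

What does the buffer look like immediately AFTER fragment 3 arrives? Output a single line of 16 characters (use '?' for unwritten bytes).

Answer: ????ajGM????EfTC

Derivation:
Fragment 1: offset=12 data="EfT" -> buffer=????????????EfT?
Fragment 2: offset=4 data="ajGM" -> buffer=????ajGM????EfT?
Fragment 3: offset=15 data="C" -> buffer=????ajGM????EfTC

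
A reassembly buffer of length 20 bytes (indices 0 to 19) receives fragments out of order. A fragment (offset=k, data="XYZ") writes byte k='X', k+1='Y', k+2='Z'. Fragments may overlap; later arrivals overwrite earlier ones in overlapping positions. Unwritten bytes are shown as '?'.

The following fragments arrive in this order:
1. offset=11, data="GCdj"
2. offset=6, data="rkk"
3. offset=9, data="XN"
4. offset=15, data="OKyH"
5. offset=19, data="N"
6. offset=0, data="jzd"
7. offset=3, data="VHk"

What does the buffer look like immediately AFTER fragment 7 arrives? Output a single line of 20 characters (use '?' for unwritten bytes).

Fragment 1: offset=11 data="GCdj" -> buffer=???????????GCdj?????
Fragment 2: offset=6 data="rkk" -> buffer=??????rkk??GCdj?????
Fragment 3: offset=9 data="XN" -> buffer=??????rkkXNGCdj?????
Fragment 4: offset=15 data="OKyH" -> buffer=??????rkkXNGCdjOKyH?
Fragment 5: offset=19 data="N" -> buffer=??????rkkXNGCdjOKyHN
Fragment 6: offset=0 data="jzd" -> buffer=jzd???rkkXNGCdjOKyHN
Fragment 7: offset=3 data="VHk" -> buffer=jzdVHkrkkXNGCdjOKyHN

Answer: jzdVHkrkkXNGCdjOKyHN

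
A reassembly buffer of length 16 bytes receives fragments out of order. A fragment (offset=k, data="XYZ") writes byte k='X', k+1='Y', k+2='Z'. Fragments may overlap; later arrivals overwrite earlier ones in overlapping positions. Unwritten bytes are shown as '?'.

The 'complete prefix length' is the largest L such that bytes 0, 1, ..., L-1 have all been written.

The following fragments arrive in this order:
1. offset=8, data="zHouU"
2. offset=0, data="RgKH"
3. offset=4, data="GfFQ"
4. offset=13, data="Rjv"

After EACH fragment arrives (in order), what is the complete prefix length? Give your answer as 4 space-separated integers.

Answer: 0 4 13 16

Derivation:
Fragment 1: offset=8 data="zHouU" -> buffer=????????zHouU??? -> prefix_len=0
Fragment 2: offset=0 data="RgKH" -> buffer=RgKH????zHouU??? -> prefix_len=4
Fragment 3: offset=4 data="GfFQ" -> buffer=RgKHGfFQzHouU??? -> prefix_len=13
Fragment 4: offset=13 data="Rjv" -> buffer=RgKHGfFQzHouURjv -> prefix_len=16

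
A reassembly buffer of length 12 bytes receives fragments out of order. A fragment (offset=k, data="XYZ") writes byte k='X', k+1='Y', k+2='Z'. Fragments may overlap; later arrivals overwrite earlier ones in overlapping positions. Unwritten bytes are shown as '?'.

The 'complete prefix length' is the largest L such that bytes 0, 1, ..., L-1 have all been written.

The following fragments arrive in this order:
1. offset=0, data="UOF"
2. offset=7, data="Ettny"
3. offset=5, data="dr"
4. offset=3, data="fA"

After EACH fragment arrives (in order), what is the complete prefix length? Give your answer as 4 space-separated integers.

Fragment 1: offset=0 data="UOF" -> buffer=UOF????????? -> prefix_len=3
Fragment 2: offset=7 data="Ettny" -> buffer=UOF????Ettny -> prefix_len=3
Fragment 3: offset=5 data="dr" -> buffer=UOF??drEttny -> prefix_len=3
Fragment 4: offset=3 data="fA" -> buffer=UOFfAdrEttny -> prefix_len=12

Answer: 3 3 3 12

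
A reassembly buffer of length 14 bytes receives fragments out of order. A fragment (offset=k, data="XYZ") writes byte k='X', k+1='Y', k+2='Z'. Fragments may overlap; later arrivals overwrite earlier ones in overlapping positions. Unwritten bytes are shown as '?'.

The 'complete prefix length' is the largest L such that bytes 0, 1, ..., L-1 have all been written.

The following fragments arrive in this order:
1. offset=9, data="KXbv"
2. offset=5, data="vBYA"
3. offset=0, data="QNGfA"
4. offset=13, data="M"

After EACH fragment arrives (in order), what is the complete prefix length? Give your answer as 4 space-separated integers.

Fragment 1: offset=9 data="KXbv" -> buffer=?????????KXbv? -> prefix_len=0
Fragment 2: offset=5 data="vBYA" -> buffer=?????vBYAKXbv? -> prefix_len=0
Fragment 3: offset=0 data="QNGfA" -> buffer=QNGfAvBYAKXbv? -> prefix_len=13
Fragment 4: offset=13 data="M" -> buffer=QNGfAvBYAKXbvM -> prefix_len=14

Answer: 0 0 13 14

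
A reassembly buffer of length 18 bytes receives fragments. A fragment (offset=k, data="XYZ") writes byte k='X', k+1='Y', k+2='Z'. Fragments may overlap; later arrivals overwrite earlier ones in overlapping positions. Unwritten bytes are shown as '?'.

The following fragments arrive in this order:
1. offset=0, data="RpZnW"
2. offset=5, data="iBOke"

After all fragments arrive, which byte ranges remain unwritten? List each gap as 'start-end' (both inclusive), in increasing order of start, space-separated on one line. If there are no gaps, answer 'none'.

Answer: 10-17

Derivation:
Fragment 1: offset=0 len=5
Fragment 2: offset=5 len=5
Gaps: 10-17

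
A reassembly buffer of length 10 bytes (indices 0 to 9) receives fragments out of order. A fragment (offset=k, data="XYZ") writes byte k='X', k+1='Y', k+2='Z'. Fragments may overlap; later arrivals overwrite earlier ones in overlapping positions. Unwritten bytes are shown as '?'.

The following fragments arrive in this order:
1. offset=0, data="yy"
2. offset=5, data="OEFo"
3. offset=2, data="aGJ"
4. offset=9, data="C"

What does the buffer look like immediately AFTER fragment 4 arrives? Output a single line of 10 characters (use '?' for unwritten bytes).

Answer: yyaGJOEFoC

Derivation:
Fragment 1: offset=0 data="yy" -> buffer=yy????????
Fragment 2: offset=5 data="OEFo" -> buffer=yy???OEFo?
Fragment 3: offset=2 data="aGJ" -> buffer=yyaGJOEFo?
Fragment 4: offset=9 data="C" -> buffer=yyaGJOEFoC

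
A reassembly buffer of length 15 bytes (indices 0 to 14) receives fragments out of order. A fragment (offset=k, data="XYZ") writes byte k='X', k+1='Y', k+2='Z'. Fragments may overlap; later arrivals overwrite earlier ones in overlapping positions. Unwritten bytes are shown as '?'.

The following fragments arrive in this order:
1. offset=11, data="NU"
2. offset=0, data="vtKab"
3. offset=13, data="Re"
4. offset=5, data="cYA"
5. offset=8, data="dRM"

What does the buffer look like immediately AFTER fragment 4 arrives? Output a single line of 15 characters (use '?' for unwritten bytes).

Fragment 1: offset=11 data="NU" -> buffer=???????????NU??
Fragment 2: offset=0 data="vtKab" -> buffer=vtKab??????NU??
Fragment 3: offset=13 data="Re" -> buffer=vtKab??????NURe
Fragment 4: offset=5 data="cYA" -> buffer=vtKabcYA???NURe

Answer: vtKabcYA???NURe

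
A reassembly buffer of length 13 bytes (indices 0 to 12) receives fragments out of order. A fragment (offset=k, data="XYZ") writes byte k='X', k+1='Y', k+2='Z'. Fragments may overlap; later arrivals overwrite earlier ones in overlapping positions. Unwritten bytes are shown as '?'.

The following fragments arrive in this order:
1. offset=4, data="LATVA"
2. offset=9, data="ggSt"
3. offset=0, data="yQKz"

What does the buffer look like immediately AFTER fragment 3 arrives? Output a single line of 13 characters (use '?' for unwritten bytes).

Fragment 1: offset=4 data="LATVA" -> buffer=????LATVA????
Fragment 2: offset=9 data="ggSt" -> buffer=????LATVAggSt
Fragment 3: offset=0 data="yQKz" -> buffer=yQKzLATVAggSt

Answer: yQKzLATVAggSt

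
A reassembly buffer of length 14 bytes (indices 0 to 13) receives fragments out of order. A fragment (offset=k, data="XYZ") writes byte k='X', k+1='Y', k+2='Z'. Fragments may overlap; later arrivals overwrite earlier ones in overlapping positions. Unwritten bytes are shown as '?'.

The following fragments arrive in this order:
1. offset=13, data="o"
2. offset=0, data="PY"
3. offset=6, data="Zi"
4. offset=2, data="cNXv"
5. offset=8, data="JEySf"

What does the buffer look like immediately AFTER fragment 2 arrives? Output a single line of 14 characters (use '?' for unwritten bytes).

Fragment 1: offset=13 data="o" -> buffer=?????????????o
Fragment 2: offset=0 data="PY" -> buffer=PY???????????o

Answer: PY???????????o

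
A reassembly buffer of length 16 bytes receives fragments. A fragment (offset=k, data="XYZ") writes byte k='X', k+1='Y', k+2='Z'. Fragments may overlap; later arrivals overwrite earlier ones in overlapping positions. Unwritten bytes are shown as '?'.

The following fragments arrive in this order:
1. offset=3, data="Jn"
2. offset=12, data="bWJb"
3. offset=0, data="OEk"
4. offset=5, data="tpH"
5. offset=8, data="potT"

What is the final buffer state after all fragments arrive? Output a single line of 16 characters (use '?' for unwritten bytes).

Fragment 1: offset=3 data="Jn" -> buffer=???Jn???????????
Fragment 2: offset=12 data="bWJb" -> buffer=???Jn???????bWJb
Fragment 3: offset=0 data="OEk" -> buffer=OEkJn???????bWJb
Fragment 4: offset=5 data="tpH" -> buffer=OEkJntpH????bWJb
Fragment 5: offset=8 data="potT" -> buffer=OEkJntpHpotTbWJb

Answer: OEkJntpHpotTbWJb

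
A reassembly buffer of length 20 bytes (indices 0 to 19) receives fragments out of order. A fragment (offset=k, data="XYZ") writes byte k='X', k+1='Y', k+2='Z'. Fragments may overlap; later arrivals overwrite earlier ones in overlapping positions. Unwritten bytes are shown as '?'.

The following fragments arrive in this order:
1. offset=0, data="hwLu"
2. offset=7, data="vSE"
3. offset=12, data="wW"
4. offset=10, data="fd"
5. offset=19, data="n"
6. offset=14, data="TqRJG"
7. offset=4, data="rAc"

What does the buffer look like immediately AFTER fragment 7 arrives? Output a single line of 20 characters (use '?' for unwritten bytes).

Answer: hwLurAcvSEfdwWTqRJGn

Derivation:
Fragment 1: offset=0 data="hwLu" -> buffer=hwLu????????????????
Fragment 2: offset=7 data="vSE" -> buffer=hwLu???vSE??????????
Fragment 3: offset=12 data="wW" -> buffer=hwLu???vSE??wW??????
Fragment 4: offset=10 data="fd" -> buffer=hwLu???vSEfdwW??????
Fragment 5: offset=19 data="n" -> buffer=hwLu???vSEfdwW?????n
Fragment 6: offset=14 data="TqRJG" -> buffer=hwLu???vSEfdwWTqRJGn
Fragment 7: offset=4 data="rAc" -> buffer=hwLurAcvSEfdwWTqRJGn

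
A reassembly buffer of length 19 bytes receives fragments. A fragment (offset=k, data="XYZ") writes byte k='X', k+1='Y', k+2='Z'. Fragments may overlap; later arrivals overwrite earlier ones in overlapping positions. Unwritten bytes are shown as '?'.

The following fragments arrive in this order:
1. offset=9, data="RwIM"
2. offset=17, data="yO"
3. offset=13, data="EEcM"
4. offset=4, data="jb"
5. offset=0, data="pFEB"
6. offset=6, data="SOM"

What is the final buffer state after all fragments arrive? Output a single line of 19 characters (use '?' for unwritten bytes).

Answer: pFEBjbSOMRwIMEEcMyO

Derivation:
Fragment 1: offset=9 data="RwIM" -> buffer=?????????RwIM??????
Fragment 2: offset=17 data="yO" -> buffer=?????????RwIM????yO
Fragment 3: offset=13 data="EEcM" -> buffer=?????????RwIMEEcMyO
Fragment 4: offset=4 data="jb" -> buffer=????jb???RwIMEEcMyO
Fragment 5: offset=0 data="pFEB" -> buffer=pFEBjb???RwIMEEcMyO
Fragment 6: offset=6 data="SOM" -> buffer=pFEBjbSOMRwIMEEcMyO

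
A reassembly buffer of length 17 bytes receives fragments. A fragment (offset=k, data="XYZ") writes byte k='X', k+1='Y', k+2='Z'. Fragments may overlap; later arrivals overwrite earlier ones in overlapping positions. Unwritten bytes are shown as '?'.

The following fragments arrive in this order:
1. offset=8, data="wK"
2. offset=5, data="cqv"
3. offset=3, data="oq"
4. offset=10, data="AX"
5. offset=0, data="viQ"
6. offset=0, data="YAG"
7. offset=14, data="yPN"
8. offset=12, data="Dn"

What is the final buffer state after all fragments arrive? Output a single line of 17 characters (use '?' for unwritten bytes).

Fragment 1: offset=8 data="wK" -> buffer=????????wK???????
Fragment 2: offset=5 data="cqv" -> buffer=?????cqvwK???????
Fragment 3: offset=3 data="oq" -> buffer=???oqcqvwK???????
Fragment 4: offset=10 data="AX" -> buffer=???oqcqvwKAX?????
Fragment 5: offset=0 data="viQ" -> buffer=viQoqcqvwKAX?????
Fragment 6: offset=0 data="YAG" -> buffer=YAGoqcqvwKAX?????
Fragment 7: offset=14 data="yPN" -> buffer=YAGoqcqvwKAX??yPN
Fragment 8: offset=12 data="Dn" -> buffer=YAGoqcqvwKAXDnyPN

Answer: YAGoqcqvwKAXDnyPN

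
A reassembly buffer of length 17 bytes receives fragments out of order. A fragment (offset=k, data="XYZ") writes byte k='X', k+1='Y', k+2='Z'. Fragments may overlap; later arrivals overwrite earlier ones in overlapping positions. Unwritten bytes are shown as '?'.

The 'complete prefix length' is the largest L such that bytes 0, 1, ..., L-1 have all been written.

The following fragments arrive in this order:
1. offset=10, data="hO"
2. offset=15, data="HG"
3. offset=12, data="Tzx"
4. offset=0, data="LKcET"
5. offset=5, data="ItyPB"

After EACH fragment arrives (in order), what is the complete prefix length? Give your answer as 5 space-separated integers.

Answer: 0 0 0 5 17

Derivation:
Fragment 1: offset=10 data="hO" -> buffer=??????????hO????? -> prefix_len=0
Fragment 2: offset=15 data="HG" -> buffer=??????????hO???HG -> prefix_len=0
Fragment 3: offset=12 data="Tzx" -> buffer=??????????hOTzxHG -> prefix_len=0
Fragment 4: offset=0 data="LKcET" -> buffer=LKcET?????hOTzxHG -> prefix_len=5
Fragment 5: offset=5 data="ItyPB" -> buffer=LKcETItyPBhOTzxHG -> prefix_len=17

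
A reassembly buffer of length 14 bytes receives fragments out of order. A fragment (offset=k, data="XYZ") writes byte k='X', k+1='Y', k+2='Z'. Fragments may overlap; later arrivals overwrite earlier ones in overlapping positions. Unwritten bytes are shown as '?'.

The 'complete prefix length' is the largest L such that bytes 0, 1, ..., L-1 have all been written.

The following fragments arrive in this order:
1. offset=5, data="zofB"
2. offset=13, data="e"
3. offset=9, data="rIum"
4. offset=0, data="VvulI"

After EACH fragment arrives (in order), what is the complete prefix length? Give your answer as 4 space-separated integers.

Fragment 1: offset=5 data="zofB" -> buffer=?????zofB????? -> prefix_len=0
Fragment 2: offset=13 data="e" -> buffer=?????zofB????e -> prefix_len=0
Fragment 3: offset=9 data="rIum" -> buffer=?????zofBrIume -> prefix_len=0
Fragment 4: offset=0 data="VvulI" -> buffer=VvulIzofBrIume -> prefix_len=14

Answer: 0 0 0 14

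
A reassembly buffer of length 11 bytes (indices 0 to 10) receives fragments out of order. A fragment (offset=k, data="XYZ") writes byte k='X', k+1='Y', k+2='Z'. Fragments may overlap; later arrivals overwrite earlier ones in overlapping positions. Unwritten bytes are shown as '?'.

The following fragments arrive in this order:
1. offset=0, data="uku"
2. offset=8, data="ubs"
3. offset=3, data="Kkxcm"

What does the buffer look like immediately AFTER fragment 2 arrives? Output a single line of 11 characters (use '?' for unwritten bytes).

Fragment 1: offset=0 data="uku" -> buffer=uku????????
Fragment 2: offset=8 data="ubs" -> buffer=uku?????ubs

Answer: uku?????ubs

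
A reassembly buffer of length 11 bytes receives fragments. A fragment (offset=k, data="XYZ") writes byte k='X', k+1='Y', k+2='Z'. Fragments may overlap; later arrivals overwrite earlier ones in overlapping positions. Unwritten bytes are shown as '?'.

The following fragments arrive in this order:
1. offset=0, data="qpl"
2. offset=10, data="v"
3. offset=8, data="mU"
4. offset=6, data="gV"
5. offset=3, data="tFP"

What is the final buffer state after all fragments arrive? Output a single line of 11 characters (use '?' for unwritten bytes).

Answer: qpltFPgVmUv

Derivation:
Fragment 1: offset=0 data="qpl" -> buffer=qpl????????
Fragment 2: offset=10 data="v" -> buffer=qpl???????v
Fragment 3: offset=8 data="mU" -> buffer=qpl?????mUv
Fragment 4: offset=6 data="gV" -> buffer=qpl???gVmUv
Fragment 5: offset=3 data="tFP" -> buffer=qpltFPgVmUv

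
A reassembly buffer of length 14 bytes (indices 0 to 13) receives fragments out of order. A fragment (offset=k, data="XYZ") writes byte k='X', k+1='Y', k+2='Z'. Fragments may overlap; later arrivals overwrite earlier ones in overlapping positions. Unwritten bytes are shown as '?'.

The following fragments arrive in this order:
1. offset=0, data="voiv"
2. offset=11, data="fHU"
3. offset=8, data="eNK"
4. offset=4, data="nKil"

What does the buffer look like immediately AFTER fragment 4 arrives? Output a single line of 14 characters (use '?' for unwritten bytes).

Answer: voivnKileNKfHU

Derivation:
Fragment 1: offset=0 data="voiv" -> buffer=voiv??????????
Fragment 2: offset=11 data="fHU" -> buffer=voiv???????fHU
Fragment 3: offset=8 data="eNK" -> buffer=voiv????eNKfHU
Fragment 4: offset=4 data="nKil" -> buffer=voivnKileNKfHU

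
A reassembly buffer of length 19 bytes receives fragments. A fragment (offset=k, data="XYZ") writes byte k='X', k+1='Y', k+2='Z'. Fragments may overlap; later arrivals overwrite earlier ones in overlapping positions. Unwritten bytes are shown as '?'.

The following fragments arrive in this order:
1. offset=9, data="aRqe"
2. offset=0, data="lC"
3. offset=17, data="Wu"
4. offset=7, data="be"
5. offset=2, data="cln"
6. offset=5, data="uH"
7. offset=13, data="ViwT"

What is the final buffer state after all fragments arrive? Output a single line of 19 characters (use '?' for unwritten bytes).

Answer: lCclnuHbeaRqeViwTWu

Derivation:
Fragment 1: offset=9 data="aRqe" -> buffer=?????????aRqe??????
Fragment 2: offset=0 data="lC" -> buffer=lC???????aRqe??????
Fragment 3: offset=17 data="Wu" -> buffer=lC???????aRqe????Wu
Fragment 4: offset=7 data="be" -> buffer=lC?????beaRqe????Wu
Fragment 5: offset=2 data="cln" -> buffer=lCcln??beaRqe????Wu
Fragment 6: offset=5 data="uH" -> buffer=lCclnuHbeaRqe????Wu
Fragment 7: offset=13 data="ViwT" -> buffer=lCclnuHbeaRqeViwTWu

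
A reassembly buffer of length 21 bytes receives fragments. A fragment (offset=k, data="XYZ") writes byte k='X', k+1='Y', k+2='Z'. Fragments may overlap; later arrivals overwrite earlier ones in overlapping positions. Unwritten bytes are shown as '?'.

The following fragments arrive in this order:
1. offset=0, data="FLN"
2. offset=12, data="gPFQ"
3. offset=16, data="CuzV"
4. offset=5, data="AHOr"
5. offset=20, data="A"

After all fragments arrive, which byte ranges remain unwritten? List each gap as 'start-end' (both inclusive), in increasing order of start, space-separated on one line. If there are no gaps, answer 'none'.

Fragment 1: offset=0 len=3
Fragment 2: offset=12 len=4
Fragment 3: offset=16 len=4
Fragment 4: offset=5 len=4
Fragment 5: offset=20 len=1
Gaps: 3-4 9-11

Answer: 3-4 9-11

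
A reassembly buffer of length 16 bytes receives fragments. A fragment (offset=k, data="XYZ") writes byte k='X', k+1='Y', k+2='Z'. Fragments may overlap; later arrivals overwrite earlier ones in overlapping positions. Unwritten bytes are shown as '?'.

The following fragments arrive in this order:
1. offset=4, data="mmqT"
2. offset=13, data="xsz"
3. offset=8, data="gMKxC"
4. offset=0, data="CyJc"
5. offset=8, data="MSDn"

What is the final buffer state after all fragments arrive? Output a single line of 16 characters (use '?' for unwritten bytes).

Answer: CyJcmmqTMSDnCxsz

Derivation:
Fragment 1: offset=4 data="mmqT" -> buffer=????mmqT????????
Fragment 2: offset=13 data="xsz" -> buffer=????mmqT?????xsz
Fragment 3: offset=8 data="gMKxC" -> buffer=????mmqTgMKxCxsz
Fragment 4: offset=0 data="CyJc" -> buffer=CyJcmmqTgMKxCxsz
Fragment 5: offset=8 data="MSDn" -> buffer=CyJcmmqTMSDnCxsz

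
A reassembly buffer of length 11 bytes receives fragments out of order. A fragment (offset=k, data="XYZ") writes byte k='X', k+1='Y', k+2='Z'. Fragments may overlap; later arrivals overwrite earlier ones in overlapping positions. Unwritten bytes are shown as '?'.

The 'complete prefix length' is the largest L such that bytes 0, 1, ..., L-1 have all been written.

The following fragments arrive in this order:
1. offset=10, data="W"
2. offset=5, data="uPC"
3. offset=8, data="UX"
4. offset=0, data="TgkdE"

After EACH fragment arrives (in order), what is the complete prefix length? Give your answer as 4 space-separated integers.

Answer: 0 0 0 11

Derivation:
Fragment 1: offset=10 data="W" -> buffer=??????????W -> prefix_len=0
Fragment 2: offset=5 data="uPC" -> buffer=?????uPC??W -> prefix_len=0
Fragment 3: offset=8 data="UX" -> buffer=?????uPCUXW -> prefix_len=0
Fragment 4: offset=0 data="TgkdE" -> buffer=TgkdEuPCUXW -> prefix_len=11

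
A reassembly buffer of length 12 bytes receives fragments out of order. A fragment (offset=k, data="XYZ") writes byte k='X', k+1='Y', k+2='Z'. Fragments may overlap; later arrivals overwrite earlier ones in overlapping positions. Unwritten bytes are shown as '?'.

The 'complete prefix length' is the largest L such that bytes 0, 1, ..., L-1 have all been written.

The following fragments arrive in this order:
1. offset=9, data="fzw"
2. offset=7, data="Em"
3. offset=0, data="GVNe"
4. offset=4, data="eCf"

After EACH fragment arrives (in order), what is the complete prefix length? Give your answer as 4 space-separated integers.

Answer: 0 0 4 12

Derivation:
Fragment 1: offset=9 data="fzw" -> buffer=?????????fzw -> prefix_len=0
Fragment 2: offset=7 data="Em" -> buffer=???????Emfzw -> prefix_len=0
Fragment 3: offset=0 data="GVNe" -> buffer=GVNe???Emfzw -> prefix_len=4
Fragment 4: offset=4 data="eCf" -> buffer=GVNeeCfEmfzw -> prefix_len=12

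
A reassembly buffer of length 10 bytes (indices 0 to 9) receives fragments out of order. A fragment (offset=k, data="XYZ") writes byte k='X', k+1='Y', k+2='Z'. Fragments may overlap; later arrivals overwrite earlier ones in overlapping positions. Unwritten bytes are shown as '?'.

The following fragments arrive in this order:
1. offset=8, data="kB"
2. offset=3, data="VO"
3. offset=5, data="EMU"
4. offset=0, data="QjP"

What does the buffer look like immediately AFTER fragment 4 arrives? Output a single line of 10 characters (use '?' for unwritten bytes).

Fragment 1: offset=8 data="kB" -> buffer=????????kB
Fragment 2: offset=3 data="VO" -> buffer=???VO???kB
Fragment 3: offset=5 data="EMU" -> buffer=???VOEMUkB
Fragment 4: offset=0 data="QjP" -> buffer=QjPVOEMUkB

Answer: QjPVOEMUkB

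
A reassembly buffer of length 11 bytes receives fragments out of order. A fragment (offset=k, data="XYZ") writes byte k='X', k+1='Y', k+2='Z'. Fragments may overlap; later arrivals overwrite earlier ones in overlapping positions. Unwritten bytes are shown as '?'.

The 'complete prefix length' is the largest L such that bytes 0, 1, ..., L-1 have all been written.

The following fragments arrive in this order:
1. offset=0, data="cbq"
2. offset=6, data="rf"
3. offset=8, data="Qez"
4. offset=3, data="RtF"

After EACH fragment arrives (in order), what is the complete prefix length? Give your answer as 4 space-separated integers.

Answer: 3 3 3 11

Derivation:
Fragment 1: offset=0 data="cbq" -> buffer=cbq???????? -> prefix_len=3
Fragment 2: offset=6 data="rf" -> buffer=cbq???rf??? -> prefix_len=3
Fragment 3: offset=8 data="Qez" -> buffer=cbq???rfQez -> prefix_len=3
Fragment 4: offset=3 data="RtF" -> buffer=cbqRtFrfQez -> prefix_len=11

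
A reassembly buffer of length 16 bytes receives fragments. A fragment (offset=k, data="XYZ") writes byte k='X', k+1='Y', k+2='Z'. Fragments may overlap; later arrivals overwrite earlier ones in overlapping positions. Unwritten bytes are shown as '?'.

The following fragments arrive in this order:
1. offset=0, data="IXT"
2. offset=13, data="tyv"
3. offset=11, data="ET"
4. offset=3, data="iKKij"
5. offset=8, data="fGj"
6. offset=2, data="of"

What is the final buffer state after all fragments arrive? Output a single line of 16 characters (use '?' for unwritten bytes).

Fragment 1: offset=0 data="IXT" -> buffer=IXT?????????????
Fragment 2: offset=13 data="tyv" -> buffer=IXT??????????tyv
Fragment 3: offset=11 data="ET" -> buffer=IXT????????ETtyv
Fragment 4: offset=3 data="iKKij" -> buffer=IXTiKKij???ETtyv
Fragment 5: offset=8 data="fGj" -> buffer=IXTiKKijfGjETtyv
Fragment 6: offset=2 data="of" -> buffer=IXofKKijfGjETtyv

Answer: IXofKKijfGjETtyv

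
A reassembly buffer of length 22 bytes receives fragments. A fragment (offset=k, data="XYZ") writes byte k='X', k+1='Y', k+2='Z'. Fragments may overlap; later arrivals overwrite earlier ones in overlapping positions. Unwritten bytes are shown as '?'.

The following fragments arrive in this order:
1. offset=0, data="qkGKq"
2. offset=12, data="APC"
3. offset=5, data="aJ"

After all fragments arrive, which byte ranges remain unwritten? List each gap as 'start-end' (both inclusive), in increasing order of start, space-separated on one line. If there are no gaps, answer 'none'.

Answer: 7-11 15-21

Derivation:
Fragment 1: offset=0 len=5
Fragment 2: offset=12 len=3
Fragment 3: offset=5 len=2
Gaps: 7-11 15-21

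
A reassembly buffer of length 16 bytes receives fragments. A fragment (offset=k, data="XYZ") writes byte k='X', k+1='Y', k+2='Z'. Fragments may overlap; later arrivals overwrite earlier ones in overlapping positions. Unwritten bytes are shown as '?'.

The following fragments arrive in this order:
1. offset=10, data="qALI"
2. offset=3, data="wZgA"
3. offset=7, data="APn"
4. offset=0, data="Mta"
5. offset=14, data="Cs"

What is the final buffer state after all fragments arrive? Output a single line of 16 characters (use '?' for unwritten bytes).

Fragment 1: offset=10 data="qALI" -> buffer=??????????qALI??
Fragment 2: offset=3 data="wZgA" -> buffer=???wZgA???qALI??
Fragment 3: offset=7 data="APn" -> buffer=???wZgAAPnqALI??
Fragment 4: offset=0 data="Mta" -> buffer=MtawZgAAPnqALI??
Fragment 5: offset=14 data="Cs" -> buffer=MtawZgAAPnqALICs

Answer: MtawZgAAPnqALICs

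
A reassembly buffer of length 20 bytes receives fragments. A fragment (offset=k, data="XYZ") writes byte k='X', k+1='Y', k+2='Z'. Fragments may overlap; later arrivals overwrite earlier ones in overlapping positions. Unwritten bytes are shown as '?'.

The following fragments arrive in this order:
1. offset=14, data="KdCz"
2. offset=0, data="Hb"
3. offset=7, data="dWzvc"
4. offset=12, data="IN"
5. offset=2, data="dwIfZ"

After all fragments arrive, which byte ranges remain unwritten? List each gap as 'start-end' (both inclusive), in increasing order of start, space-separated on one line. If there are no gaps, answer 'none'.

Fragment 1: offset=14 len=4
Fragment 2: offset=0 len=2
Fragment 3: offset=7 len=5
Fragment 4: offset=12 len=2
Fragment 5: offset=2 len=5
Gaps: 18-19

Answer: 18-19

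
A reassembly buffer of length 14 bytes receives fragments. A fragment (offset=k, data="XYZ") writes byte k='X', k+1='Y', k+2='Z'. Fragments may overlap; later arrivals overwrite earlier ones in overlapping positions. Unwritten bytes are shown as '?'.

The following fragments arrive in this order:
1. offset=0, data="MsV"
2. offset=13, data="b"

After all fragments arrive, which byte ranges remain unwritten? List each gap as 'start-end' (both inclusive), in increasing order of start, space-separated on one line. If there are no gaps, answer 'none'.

Answer: 3-12

Derivation:
Fragment 1: offset=0 len=3
Fragment 2: offset=13 len=1
Gaps: 3-12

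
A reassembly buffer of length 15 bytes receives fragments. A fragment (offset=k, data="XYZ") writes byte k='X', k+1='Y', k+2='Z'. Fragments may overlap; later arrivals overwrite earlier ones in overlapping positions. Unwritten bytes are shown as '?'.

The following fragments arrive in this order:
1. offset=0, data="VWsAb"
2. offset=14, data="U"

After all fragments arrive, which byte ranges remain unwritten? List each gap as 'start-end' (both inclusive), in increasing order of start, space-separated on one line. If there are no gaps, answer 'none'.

Answer: 5-13

Derivation:
Fragment 1: offset=0 len=5
Fragment 2: offset=14 len=1
Gaps: 5-13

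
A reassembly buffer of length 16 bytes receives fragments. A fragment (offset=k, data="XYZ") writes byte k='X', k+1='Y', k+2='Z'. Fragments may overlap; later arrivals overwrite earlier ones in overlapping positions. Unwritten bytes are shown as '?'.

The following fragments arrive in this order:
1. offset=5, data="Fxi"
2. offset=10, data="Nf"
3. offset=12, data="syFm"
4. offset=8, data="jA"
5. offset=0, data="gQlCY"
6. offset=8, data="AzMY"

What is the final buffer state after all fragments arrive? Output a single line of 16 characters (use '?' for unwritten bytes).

Answer: gQlCYFxiAzMYsyFm

Derivation:
Fragment 1: offset=5 data="Fxi" -> buffer=?????Fxi????????
Fragment 2: offset=10 data="Nf" -> buffer=?????Fxi??Nf????
Fragment 3: offset=12 data="syFm" -> buffer=?????Fxi??NfsyFm
Fragment 4: offset=8 data="jA" -> buffer=?????FxijANfsyFm
Fragment 5: offset=0 data="gQlCY" -> buffer=gQlCYFxijANfsyFm
Fragment 6: offset=8 data="AzMY" -> buffer=gQlCYFxiAzMYsyFm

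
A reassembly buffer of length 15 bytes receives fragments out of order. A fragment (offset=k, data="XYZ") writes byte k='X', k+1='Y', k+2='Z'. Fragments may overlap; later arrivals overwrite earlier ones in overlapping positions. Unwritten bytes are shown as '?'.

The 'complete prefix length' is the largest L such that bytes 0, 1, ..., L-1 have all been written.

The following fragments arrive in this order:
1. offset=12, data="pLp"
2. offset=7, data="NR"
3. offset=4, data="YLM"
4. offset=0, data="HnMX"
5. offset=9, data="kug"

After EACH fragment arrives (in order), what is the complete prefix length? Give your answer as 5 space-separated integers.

Fragment 1: offset=12 data="pLp" -> buffer=????????????pLp -> prefix_len=0
Fragment 2: offset=7 data="NR" -> buffer=???????NR???pLp -> prefix_len=0
Fragment 3: offset=4 data="YLM" -> buffer=????YLMNR???pLp -> prefix_len=0
Fragment 4: offset=0 data="HnMX" -> buffer=HnMXYLMNR???pLp -> prefix_len=9
Fragment 5: offset=9 data="kug" -> buffer=HnMXYLMNRkugpLp -> prefix_len=15

Answer: 0 0 0 9 15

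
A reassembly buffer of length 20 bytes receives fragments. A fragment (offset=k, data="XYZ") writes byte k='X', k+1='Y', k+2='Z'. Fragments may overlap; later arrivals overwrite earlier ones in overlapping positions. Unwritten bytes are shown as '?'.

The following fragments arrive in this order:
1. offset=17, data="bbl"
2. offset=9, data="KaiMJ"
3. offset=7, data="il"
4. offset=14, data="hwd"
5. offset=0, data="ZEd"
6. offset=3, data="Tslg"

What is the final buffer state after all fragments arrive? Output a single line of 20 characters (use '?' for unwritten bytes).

Answer: ZEdTslgilKaiMJhwdbbl

Derivation:
Fragment 1: offset=17 data="bbl" -> buffer=?????????????????bbl
Fragment 2: offset=9 data="KaiMJ" -> buffer=?????????KaiMJ???bbl
Fragment 3: offset=7 data="il" -> buffer=???????ilKaiMJ???bbl
Fragment 4: offset=14 data="hwd" -> buffer=???????ilKaiMJhwdbbl
Fragment 5: offset=0 data="ZEd" -> buffer=ZEd????ilKaiMJhwdbbl
Fragment 6: offset=3 data="Tslg" -> buffer=ZEdTslgilKaiMJhwdbbl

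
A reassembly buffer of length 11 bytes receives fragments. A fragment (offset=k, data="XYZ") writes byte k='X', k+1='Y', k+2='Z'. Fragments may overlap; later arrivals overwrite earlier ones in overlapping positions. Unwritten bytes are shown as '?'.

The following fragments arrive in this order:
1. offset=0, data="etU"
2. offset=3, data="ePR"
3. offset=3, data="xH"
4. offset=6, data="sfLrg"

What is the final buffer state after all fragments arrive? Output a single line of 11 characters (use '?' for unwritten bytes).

Answer: etUxHRsfLrg

Derivation:
Fragment 1: offset=0 data="etU" -> buffer=etU????????
Fragment 2: offset=3 data="ePR" -> buffer=etUePR?????
Fragment 3: offset=3 data="xH" -> buffer=etUxHR?????
Fragment 4: offset=6 data="sfLrg" -> buffer=etUxHRsfLrg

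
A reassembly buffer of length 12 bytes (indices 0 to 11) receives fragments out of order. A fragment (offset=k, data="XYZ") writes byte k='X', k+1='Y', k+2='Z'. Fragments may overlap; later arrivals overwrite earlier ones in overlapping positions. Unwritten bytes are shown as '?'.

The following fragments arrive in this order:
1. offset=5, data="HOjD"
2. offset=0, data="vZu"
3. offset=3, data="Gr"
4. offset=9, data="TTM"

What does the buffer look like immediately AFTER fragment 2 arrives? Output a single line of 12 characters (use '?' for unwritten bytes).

Answer: vZu??HOjD???

Derivation:
Fragment 1: offset=5 data="HOjD" -> buffer=?????HOjD???
Fragment 2: offset=0 data="vZu" -> buffer=vZu??HOjD???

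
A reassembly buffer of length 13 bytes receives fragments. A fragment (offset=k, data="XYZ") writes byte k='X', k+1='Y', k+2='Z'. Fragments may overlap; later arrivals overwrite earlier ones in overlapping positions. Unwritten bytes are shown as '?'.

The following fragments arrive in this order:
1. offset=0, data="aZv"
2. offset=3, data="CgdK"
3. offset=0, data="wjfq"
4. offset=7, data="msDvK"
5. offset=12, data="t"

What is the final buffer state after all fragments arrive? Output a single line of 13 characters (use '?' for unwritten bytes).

Fragment 1: offset=0 data="aZv" -> buffer=aZv??????????
Fragment 2: offset=3 data="CgdK" -> buffer=aZvCgdK??????
Fragment 3: offset=0 data="wjfq" -> buffer=wjfqgdK??????
Fragment 4: offset=7 data="msDvK" -> buffer=wjfqgdKmsDvK?
Fragment 5: offset=12 data="t" -> buffer=wjfqgdKmsDvKt

Answer: wjfqgdKmsDvKt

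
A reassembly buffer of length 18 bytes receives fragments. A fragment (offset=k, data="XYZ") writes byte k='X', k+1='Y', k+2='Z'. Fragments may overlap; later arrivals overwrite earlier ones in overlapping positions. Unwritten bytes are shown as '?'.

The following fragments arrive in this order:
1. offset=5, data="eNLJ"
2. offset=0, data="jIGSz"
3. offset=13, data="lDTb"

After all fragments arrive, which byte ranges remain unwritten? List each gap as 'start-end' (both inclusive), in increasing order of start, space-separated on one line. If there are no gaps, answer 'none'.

Fragment 1: offset=5 len=4
Fragment 2: offset=0 len=5
Fragment 3: offset=13 len=4
Gaps: 9-12 17-17

Answer: 9-12 17-17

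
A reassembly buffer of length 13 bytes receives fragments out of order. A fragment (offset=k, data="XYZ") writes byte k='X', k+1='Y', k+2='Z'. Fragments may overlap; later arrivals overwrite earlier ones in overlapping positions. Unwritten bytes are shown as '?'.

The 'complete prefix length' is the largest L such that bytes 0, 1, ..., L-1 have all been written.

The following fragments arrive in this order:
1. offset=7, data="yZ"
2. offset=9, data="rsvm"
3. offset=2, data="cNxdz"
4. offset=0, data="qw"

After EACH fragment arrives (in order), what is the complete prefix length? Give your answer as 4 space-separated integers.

Fragment 1: offset=7 data="yZ" -> buffer=???????yZ???? -> prefix_len=0
Fragment 2: offset=9 data="rsvm" -> buffer=???????yZrsvm -> prefix_len=0
Fragment 3: offset=2 data="cNxdz" -> buffer=??cNxdzyZrsvm -> prefix_len=0
Fragment 4: offset=0 data="qw" -> buffer=qwcNxdzyZrsvm -> prefix_len=13

Answer: 0 0 0 13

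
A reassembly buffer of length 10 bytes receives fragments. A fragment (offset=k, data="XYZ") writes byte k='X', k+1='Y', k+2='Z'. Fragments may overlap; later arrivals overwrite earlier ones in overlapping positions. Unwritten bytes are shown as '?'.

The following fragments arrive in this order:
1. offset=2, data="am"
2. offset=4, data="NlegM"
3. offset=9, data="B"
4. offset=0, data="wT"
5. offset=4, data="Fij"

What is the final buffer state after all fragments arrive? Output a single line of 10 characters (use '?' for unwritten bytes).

Answer: wTamFijgMB

Derivation:
Fragment 1: offset=2 data="am" -> buffer=??am??????
Fragment 2: offset=4 data="NlegM" -> buffer=??amNlegM?
Fragment 3: offset=9 data="B" -> buffer=??amNlegMB
Fragment 4: offset=0 data="wT" -> buffer=wTamNlegMB
Fragment 5: offset=4 data="Fij" -> buffer=wTamFijgMB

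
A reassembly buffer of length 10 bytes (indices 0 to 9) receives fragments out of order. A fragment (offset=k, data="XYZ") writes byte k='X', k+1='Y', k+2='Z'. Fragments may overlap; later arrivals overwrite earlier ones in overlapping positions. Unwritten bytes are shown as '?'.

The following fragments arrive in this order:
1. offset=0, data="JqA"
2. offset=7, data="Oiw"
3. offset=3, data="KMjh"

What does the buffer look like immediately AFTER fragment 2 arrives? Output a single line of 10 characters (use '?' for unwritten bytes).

Answer: JqA????Oiw

Derivation:
Fragment 1: offset=0 data="JqA" -> buffer=JqA???????
Fragment 2: offset=7 data="Oiw" -> buffer=JqA????Oiw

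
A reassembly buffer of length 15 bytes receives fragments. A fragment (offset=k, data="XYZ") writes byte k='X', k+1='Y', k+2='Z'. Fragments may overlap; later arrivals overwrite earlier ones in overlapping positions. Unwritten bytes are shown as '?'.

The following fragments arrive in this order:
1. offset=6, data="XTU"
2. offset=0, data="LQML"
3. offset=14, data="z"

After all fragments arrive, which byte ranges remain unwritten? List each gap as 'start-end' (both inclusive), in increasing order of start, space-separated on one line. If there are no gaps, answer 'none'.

Answer: 4-5 9-13

Derivation:
Fragment 1: offset=6 len=3
Fragment 2: offset=0 len=4
Fragment 3: offset=14 len=1
Gaps: 4-5 9-13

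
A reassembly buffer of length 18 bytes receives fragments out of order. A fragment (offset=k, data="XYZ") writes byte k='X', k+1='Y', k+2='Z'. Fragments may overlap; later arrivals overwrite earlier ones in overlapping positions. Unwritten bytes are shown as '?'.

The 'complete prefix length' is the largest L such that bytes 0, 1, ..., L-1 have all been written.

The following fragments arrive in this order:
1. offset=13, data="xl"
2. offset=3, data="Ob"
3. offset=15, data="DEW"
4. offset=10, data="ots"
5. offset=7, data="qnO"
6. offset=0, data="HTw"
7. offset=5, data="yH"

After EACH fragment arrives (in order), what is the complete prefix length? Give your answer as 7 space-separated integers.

Answer: 0 0 0 0 0 5 18

Derivation:
Fragment 1: offset=13 data="xl" -> buffer=?????????????xl??? -> prefix_len=0
Fragment 2: offset=3 data="Ob" -> buffer=???Ob????????xl??? -> prefix_len=0
Fragment 3: offset=15 data="DEW" -> buffer=???Ob????????xlDEW -> prefix_len=0
Fragment 4: offset=10 data="ots" -> buffer=???Ob?????otsxlDEW -> prefix_len=0
Fragment 5: offset=7 data="qnO" -> buffer=???Ob??qnOotsxlDEW -> prefix_len=0
Fragment 6: offset=0 data="HTw" -> buffer=HTwOb??qnOotsxlDEW -> prefix_len=5
Fragment 7: offset=5 data="yH" -> buffer=HTwObyHqnOotsxlDEW -> prefix_len=18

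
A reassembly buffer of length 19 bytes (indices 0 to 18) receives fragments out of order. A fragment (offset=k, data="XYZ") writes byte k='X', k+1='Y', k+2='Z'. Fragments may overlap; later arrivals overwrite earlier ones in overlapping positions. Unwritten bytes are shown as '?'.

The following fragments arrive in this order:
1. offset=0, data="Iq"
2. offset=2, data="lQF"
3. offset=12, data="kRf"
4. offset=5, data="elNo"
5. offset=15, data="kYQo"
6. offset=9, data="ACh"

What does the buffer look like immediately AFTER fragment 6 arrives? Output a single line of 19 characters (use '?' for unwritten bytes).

Answer: IqlQFelNoAChkRfkYQo

Derivation:
Fragment 1: offset=0 data="Iq" -> buffer=Iq?????????????????
Fragment 2: offset=2 data="lQF" -> buffer=IqlQF??????????????
Fragment 3: offset=12 data="kRf" -> buffer=IqlQF???????kRf????
Fragment 4: offset=5 data="elNo" -> buffer=IqlQFelNo???kRf????
Fragment 5: offset=15 data="kYQo" -> buffer=IqlQFelNo???kRfkYQo
Fragment 6: offset=9 data="ACh" -> buffer=IqlQFelNoAChkRfkYQo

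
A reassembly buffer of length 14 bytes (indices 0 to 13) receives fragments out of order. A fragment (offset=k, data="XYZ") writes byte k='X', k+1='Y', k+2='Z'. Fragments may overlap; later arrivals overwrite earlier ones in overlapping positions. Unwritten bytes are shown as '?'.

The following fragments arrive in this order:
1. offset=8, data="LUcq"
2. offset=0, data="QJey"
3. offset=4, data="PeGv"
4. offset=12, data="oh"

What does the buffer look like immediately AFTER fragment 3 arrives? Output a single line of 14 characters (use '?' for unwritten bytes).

Fragment 1: offset=8 data="LUcq" -> buffer=????????LUcq??
Fragment 2: offset=0 data="QJey" -> buffer=QJey????LUcq??
Fragment 3: offset=4 data="PeGv" -> buffer=QJeyPeGvLUcq??

Answer: QJeyPeGvLUcq??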